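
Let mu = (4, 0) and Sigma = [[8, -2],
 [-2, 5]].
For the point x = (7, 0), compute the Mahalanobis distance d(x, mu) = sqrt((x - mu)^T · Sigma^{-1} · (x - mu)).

Step 1 — centre the observation: (x - mu) = (3, 0).

Step 2 — invert Sigma. det(Sigma) = 8·5 - (-2)² = 36.
  Sigma^{-1} = (1/det) · [[d, -b], [-b, a]] = [[0.1389, 0.0556],
 [0.0556, 0.2222]].

Step 3 — form the quadratic (x - mu)^T · Sigma^{-1} · (x - mu):
  Sigma^{-1} · (x - mu) = (0.4167, 0.1667).
  (x - mu)^T · [Sigma^{-1} · (x - mu)] = (3)·(0.4167) + (0)·(0.1667) = 1.25.

Step 4 — take square root: d = √(1.25) ≈ 1.118.

d(x, mu) = √(1.25) ≈ 1.118


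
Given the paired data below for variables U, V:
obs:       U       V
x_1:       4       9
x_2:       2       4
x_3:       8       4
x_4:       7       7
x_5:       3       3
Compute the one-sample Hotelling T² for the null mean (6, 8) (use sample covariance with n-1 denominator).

Step 1 — sample mean vector:
  mean(U) = (4 + 2 + 8 + 7 + 3) / 5 = 24/5 = 4.8
  mean(V) = (9 + 4 + 4 + 7 + 3) / 5 = 27/5 = 5.4
  x̄ = (4.8, 5.4),  deviation x̄ - mu_0 = (4.8, 5.4) - (6, 8) = (-1.2, -2.6).

Step 2 — sample covariance matrix, S[i,j] = (1/(n-1)) · Σ_k (x_{k,i} - mean_i) · (x_{k,j} - mean_j), divisor n-1 = 4:
  S[U,U] = ((-0.8)·(-0.8) + (-2.8)·(-2.8) + (3.2)·(3.2) + (2.2)·(2.2) + (-1.8)·(-1.8)) / 4 = 26.8/4 = 6.7
  S[U,V] = ((-0.8)·(3.6) + (-2.8)·(-1.4) + (3.2)·(-1.4) + (2.2)·(1.6) + (-1.8)·(-2.4)) / 4 = 4.4/4 = 1.1
  S[V,V] = ((3.6)·(3.6) + (-1.4)·(-1.4) + (-1.4)·(-1.4) + (1.6)·(1.6) + (-2.4)·(-2.4)) / 4 = 25.2/4 = 6.3
  S = [[6.7, 1.1],
 [1.1, 6.3]].

Step 3 — invert S. det(S) = 6.7·6.3 - (1.1)² = 41.
  S^{-1} = (1/det) · [[d, -b], [-b, a]] = [[0.1537, -0.0268],
 [-0.0268, 0.1634]].

Step 4 — quadratic form (x̄ - mu_0)^T · S^{-1} · (x̄ - mu_0):
  S^{-1} · (x̄ - mu_0) = (-0.1146, -0.3927),
  (x̄ - mu_0)^T · [...] = (-1.2)·(-0.1146) + (-2.6)·(-0.3927) = 1.1585.

Step 5 — scale by n: T² = 5 · 1.1585 = 5.7927.

T² ≈ 5.7927


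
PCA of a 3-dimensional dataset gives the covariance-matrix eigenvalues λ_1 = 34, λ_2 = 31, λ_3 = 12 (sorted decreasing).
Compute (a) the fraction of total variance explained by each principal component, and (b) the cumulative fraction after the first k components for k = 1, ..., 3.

Step 1 — total variance = trace(Sigma) = Σ λ_i = 34 + 31 + 12 = 77.

Step 2 — fraction explained by component i = λ_i / Σ λ:
  PC1: 34/77 = 0.4416
  PC2: 31/77 = 0.4026
  PC3: 12/77 = 0.1558

Step 3 — cumulative fraction after k components = (λ_1 + ... + λ_k) / Σ λ:
  k = 1: 34/77 = 0.4416
  k = 2: (34 + 31)/77 = 65/77 = 0.8442
  k = 3: (34 + 31 + 12)/77 = 77/77 = 1

Summary (fraction, with percent):

explained: PC1 0.4416 (44.16%), PC2 0.4026 (40.26%), PC3 0.1558 (15.58%);  cumulative: 0.4416, 0.8442, 1


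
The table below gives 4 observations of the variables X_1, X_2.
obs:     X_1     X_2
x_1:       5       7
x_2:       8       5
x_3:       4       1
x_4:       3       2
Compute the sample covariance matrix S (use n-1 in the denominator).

Step 1 — column means:
  mean(X_1) = (5 + 8 + 4 + 3) / 4 = 20/4 = 5
  mean(X_2) = (7 + 5 + 1 + 2) / 4 = 15/4 = 3.75

Step 2 — sample covariance S[i,j] = (1/(n-1)) · Σ_k (x_{k,i} - mean_i) · (x_{k,j} - mean_j), with n-1 = 3.
  S[X_1,X_1] = ((0)·(0) + (3)·(3) + (-1)·(-1) + (-2)·(-2)) / 3 = 14/3 = 4.6667
  S[X_1,X_2] = ((0)·(3.25) + (3)·(1.25) + (-1)·(-2.75) + (-2)·(-1.75)) / 3 = 10/3 = 3.3333
  S[X_2,X_2] = ((3.25)·(3.25) + (1.25)·(1.25) + (-2.75)·(-2.75) + (-1.75)·(-1.75)) / 3 = 22.75/3 = 7.5833

S is symmetric (S[j,i] = S[i,j]). Assembling:

S = [[4.6667, 3.3333],
 [3.3333, 7.5833]]


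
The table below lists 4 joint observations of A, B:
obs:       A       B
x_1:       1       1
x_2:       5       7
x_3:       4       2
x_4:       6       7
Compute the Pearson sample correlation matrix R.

Step 1 — column means:
  mean(A) = (1 + 5 + 4 + 6) / 4 = 16/4 = 4
  mean(B) = (1 + 7 + 2 + 7) / 4 = 17/4 = 4.25

Step 2 — sample variances and covariances s[i,j] = (1/(n-1)) · Σ_k (x_{k,i} - mean_i) · (x_{k,j} - mean_j), with n-1 = 3:
  s[A,A] = ((-3)·(-3) + (1)·(1) + (0)·(0) + (2)·(2)) / 3 = 14/3 = 4.6667
  s[A,B] = ((-3)·(-3.25) + (1)·(2.75) + (0)·(-2.25) + (2)·(2.75)) / 3 = 18/3 = 6
  s[B,B] = ((-3.25)·(-3.25) + (2.75)·(2.75) + (-2.25)·(-2.25) + (2.75)·(2.75)) / 3 = 30.75/3 = 10.25
  Sample standard deviations s_i = √(s[i,i]):
  s(A) = √(4.6667) = 2.1602
  s(B) = √(10.25) = 3.2016

Step 3 — r_{ij} = s_{ij} / (s_i · s_j):
  r[A,A] = 1 (diagonal).
  r[A,B] = 6 / (2.1602 · 3.2016) = 6 / 6.9162 = 0.8675
  r[B,B] = 1 (diagonal).

R is symmetric with unit diagonal. Assembling:

R = [[1, 0.8675],
 [0.8675, 1]]


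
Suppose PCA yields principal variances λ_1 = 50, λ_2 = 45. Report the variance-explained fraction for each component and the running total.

Step 1 — total variance = trace(Sigma) = Σ λ_i = 50 + 45 = 95.

Step 2 — fraction explained by component i = λ_i / Σ λ:
  PC1: 50/95 = 0.5263
  PC2: 45/95 = 0.4737

Step 3 — cumulative fraction after k components = (λ_1 + ... + λ_k) / Σ λ:
  k = 1: 50/95 = 0.5263
  k = 2: (50 + 45)/95 = 95/95 = 1

Summary (fraction, with percent):

explained: PC1 0.5263 (52.63%), PC2 0.4737 (47.37%);  cumulative: 0.5263, 1


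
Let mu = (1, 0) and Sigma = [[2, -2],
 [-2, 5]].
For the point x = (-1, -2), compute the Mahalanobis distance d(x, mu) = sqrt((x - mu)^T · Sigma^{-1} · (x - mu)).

Step 1 — centre the observation: (x - mu) = (-2, -2).

Step 2 — invert Sigma. det(Sigma) = 2·5 - (-2)² = 6.
  Sigma^{-1} = (1/det) · [[d, -b], [-b, a]] = [[0.8333, 0.3333],
 [0.3333, 0.3333]].

Step 3 — form the quadratic (x - mu)^T · Sigma^{-1} · (x - mu):
  Sigma^{-1} · (x - mu) = (-2.3333, -1.3333).
  (x - mu)^T · [Sigma^{-1} · (x - mu)] = (-2)·(-2.3333) + (-2)·(-1.3333) = 7.3333.

Step 4 — take square root: d = √(7.3333) ≈ 2.708.

d(x, mu) = √(7.3333) ≈ 2.708


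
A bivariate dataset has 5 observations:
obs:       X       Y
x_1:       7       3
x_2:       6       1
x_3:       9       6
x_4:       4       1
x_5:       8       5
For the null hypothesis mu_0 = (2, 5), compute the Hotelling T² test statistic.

Step 1 — sample mean vector:
  mean(X) = (7 + 6 + 9 + 4 + 8) / 5 = 34/5 = 6.8
  mean(Y) = (3 + 1 + 6 + 1 + 5) / 5 = 16/5 = 3.2
  x̄ = (6.8, 3.2),  deviation x̄ - mu_0 = (6.8, 3.2) - (2, 5) = (4.8, -1.8).

Step 2 — sample covariance matrix, S[i,j] = (1/(n-1)) · Σ_k (x_{k,i} - mean_i) · (x_{k,j} - mean_j), divisor n-1 = 4:
  S[X,X] = ((0.2)·(0.2) + (-0.8)·(-0.8) + (2.2)·(2.2) + (-2.8)·(-2.8) + (1.2)·(1.2)) / 4 = 14.8/4 = 3.7
  S[X,Y] = ((0.2)·(-0.2) + (-0.8)·(-2.2) + (2.2)·(2.8) + (-2.8)·(-2.2) + (1.2)·(1.8)) / 4 = 16.2/4 = 4.05
  S[Y,Y] = ((-0.2)·(-0.2) + (-2.2)·(-2.2) + (2.8)·(2.8) + (-2.2)·(-2.2) + (1.8)·(1.8)) / 4 = 20.8/4 = 5.2
  S = [[3.7, 4.05],
 [4.05, 5.2]].

Step 3 — invert S. det(S) = 3.7·5.2 - (4.05)² = 2.8375.
  S^{-1} = (1/det) · [[d, -b], [-b, a]] = [[1.8326, -1.4273],
 [-1.4273, 1.304]].

Step 4 — quadratic form (x̄ - mu_0)^T · S^{-1} · (x̄ - mu_0):
  S^{-1} · (x̄ - mu_0) = (11.3656, -9.1982),
  (x̄ - mu_0)^T · [...] = (4.8)·(11.3656) + (-1.8)·(-9.1982) = 71.1119.

Step 5 — scale by n: T² = 5 · 71.1119 = 355.5595.

T² ≈ 355.5595


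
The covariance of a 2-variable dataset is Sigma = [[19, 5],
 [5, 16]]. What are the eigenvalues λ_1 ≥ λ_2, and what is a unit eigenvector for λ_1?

Step 1 — characteristic polynomial of 2×2 Sigma:
  det(Sigma - λI) = λ² - trace · λ + det = 0.
  trace = 19 + 16 = 35, det = 19·16 - (5)² = 279.
Step 2 — discriminant:
  Δ = trace² - 4·det = 1225 - 1116 = 109.
Step 3 — eigenvalues:
  λ = (trace ± √Δ)/2 = (35 ± 10.4403)/2,
  λ_1 = 22.7202,  λ_2 = 12.2798.

Step 4 — unit eigenvector for λ_1: solve (Sigma - λ_1 I)v = 0. First row:
  (19 - 22.7202)·v_x + (5)·v_y = 0, i.e. (-3.7202)·v_x + (5)·v_y = 0,
  so v ∝ (b, λ_1 - a) = (5, 3.7202) = u.
  ||u|| = √((5)² + (3.7202)²) = √(38.8395) ≈ 6.2321,
  v_1 = u/||u|| ≈ (0.8023, 0.5969) (||v_1|| = 1).

λ_1 = 22.7202,  λ_2 = 12.2798;  v_1 ≈ (0.8023, 0.5969)


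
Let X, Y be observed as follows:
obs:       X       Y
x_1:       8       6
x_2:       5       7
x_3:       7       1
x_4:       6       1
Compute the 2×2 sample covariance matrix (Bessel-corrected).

Step 1 — column means:
  mean(X) = (8 + 5 + 7 + 6) / 4 = 26/4 = 6.5
  mean(Y) = (6 + 7 + 1 + 1) / 4 = 15/4 = 3.75

Step 2 — sample covariance S[i,j] = (1/(n-1)) · Σ_k (x_{k,i} - mean_i) · (x_{k,j} - mean_j), with n-1 = 3.
  S[X,X] = ((1.5)·(1.5) + (-1.5)·(-1.5) + (0.5)·(0.5) + (-0.5)·(-0.5)) / 3 = 5/3 = 1.6667
  S[X,Y] = ((1.5)·(2.25) + (-1.5)·(3.25) + (0.5)·(-2.75) + (-0.5)·(-2.75)) / 3 = -1.5/3 = -0.5
  S[Y,Y] = ((2.25)·(2.25) + (3.25)·(3.25) + (-2.75)·(-2.75) + (-2.75)·(-2.75)) / 3 = 30.75/3 = 10.25

S is symmetric (S[j,i] = S[i,j]). Assembling:

S = [[1.6667, -0.5],
 [-0.5, 10.25]]


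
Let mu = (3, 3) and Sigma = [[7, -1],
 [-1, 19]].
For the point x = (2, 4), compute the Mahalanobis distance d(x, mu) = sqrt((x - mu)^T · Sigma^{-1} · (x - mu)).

Step 1 — centre the observation: (x - mu) = (-1, 1).

Step 2 — invert Sigma. det(Sigma) = 7·19 - (-1)² = 132.
  Sigma^{-1} = (1/det) · [[d, -b], [-b, a]] = [[0.1439, 0.0076],
 [0.0076, 0.053]].

Step 3 — form the quadratic (x - mu)^T · Sigma^{-1} · (x - mu):
  Sigma^{-1} · (x - mu) = (-0.1364, 0.0455).
  (x - mu)^T · [Sigma^{-1} · (x - mu)] = (-1)·(-0.1364) + (1)·(0.0455) = 0.1818.

Step 4 — take square root: d = √(0.1818) ≈ 0.4264.

d(x, mu) = √(0.1818) ≈ 0.4264


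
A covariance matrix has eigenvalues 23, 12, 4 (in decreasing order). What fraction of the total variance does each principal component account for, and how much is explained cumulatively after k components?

Step 1 — total variance = trace(Sigma) = Σ λ_i = 23 + 12 + 4 = 39.

Step 2 — fraction explained by component i = λ_i / Σ λ:
  PC1: 23/39 = 0.5897
  PC2: 12/39 = 0.3077
  PC3: 4/39 = 0.1026

Step 3 — cumulative fraction after k components = (λ_1 + ... + λ_k) / Σ λ:
  k = 1: 23/39 = 0.5897
  k = 2: (23 + 12)/39 = 35/39 = 0.8974
  k = 3: (23 + 12 + 4)/39 = 39/39 = 1

Summary (fraction, with percent):

explained: PC1 0.5897 (58.97%), PC2 0.3077 (30.77%), PC3 0.1026 (10.26%);  cumulative: 0.5897, 0.8974, 1


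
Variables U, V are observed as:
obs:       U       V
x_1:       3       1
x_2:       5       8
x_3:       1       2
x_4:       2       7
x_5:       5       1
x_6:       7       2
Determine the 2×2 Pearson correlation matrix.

Step 1 — column means:
  mean(U) = (3 + 5 + 1 + 2 + 5 + 7) / 6 = 23/6 = 3.8333
  mean(V) = (1 + 8 + 2 + 7 + 1 + 2) / 6 = 21/6 = 3.5

Step 2 — sample variances and covariances s[i,j] = (1/(n-1)) · Σ_k (x_{k,i} - mean_i) · (x_{k,j} - mean_j), with n-1 = 5:
  s[U,U] = ((-0.8333)·(-0.8333) + (1.1667)·(1.1667) + (-2.8333)·(-2.8333) + (-1.8333)·(-1.8333) + (1.1667)·(1.1667) + (3.1667)·(3.1667)) / 5 = 24.8333/5 = 4.9667
  s[U,V] = ((-0.8333)·(-2.5) + (1.1667)·(4.5) + (-2.8333)·(-1.5) + (-1.8333)·(3.5) + (1.1667)·(-2.5) + (3.1667)·(-1.5)) / 5 = -2.5/5 = -0.5
  s[V,V] = ((-2.5)·(-2.5) + (4.5)·(4.5) + (-1.5)·(-1.5) + (3.5)·(3.5) + (-2.5)·(-2.5) + (-1.5)·(-1.5)) / 5 = 49.5/5 = 9.9
  Sample standard deviations s_i = √(s[i,i]):
  s(U) = √(4.9667) = 2.2286
  s(V) = √(9.9) = 3.1464

Step 3 — r_{ij} = s_{ij} / (s_i · s_j):
  r[U,U] = 1 (diagonal).
  r[U,V] = -0.5 / (2.2286 · 3.1464) = -0.5 / 7.0121 = -0.0713
  r[V,V] = 1 (diagonal).

R is symmetric with unit diagonal. Assembling:

R = [[1, -0.0713],
 [-0.0713, 1]]


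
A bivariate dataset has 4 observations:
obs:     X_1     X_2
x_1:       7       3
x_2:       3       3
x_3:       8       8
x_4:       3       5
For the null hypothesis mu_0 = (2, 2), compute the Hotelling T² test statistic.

Step 1 — sample mean vector:
  mean(X_1) = (7 + 3 + 8 + 3) / 4 = 21/4 = 5.25
  mean(X_2) = (3 + 3 + 8 + 5) / 4 = 19/4 = 4.75
  x̄ = (5.25, 4.75),  deviation x̄ - mu_0 = (5.25, 4.75) - (2, 2) = (3.25, 2.75).

Step 2 — sample covariance matrix, S[i,j] = (1/(n-1)) · Σ_k (x_{k,i} - mean_i) · (x_{k,j} - mean_j), divisor n-1 = 3:
  S[X_1,X_1] = ((1.75)·(1.75) + (-2.25)·(-2.25) + (2.75)·(2.75) + (-2.25)·(-2.25)) / 3 = 20.75/3 = 6.9167
  S[X_1,X_2] = ((1.75)·(-1.75) + (-2.25)·(-1.75) + (2.75)·(3.25) + (-2.25)·(0.25)) / 3 = 9.25/3 = 3.0833
  S[X_2,X_2] = ((-1.75)·(-1.75) + (-1.75)·(-1.75) + (3.25)·(3.25) + (0.25)·(0.25)) / 3 = 16.75/3 = 5.5833
  S = [[6.9167, 3.0833],
 [3.0833, 5.5833]].

Step 3 — invert S. det(S) = 6.9167·5.5833 - (3.0833)² = 29.1111.
  S^{-1} = (1/det) · [[d, -b], [-b, a]] = [[0.1918, -0.1059],
 [-0.1059, 0.2376]].

Step 4 — quadratic form (x̄ - mu_0)^T · S^{-1} · (x̄ - mu_0):
  S^{-1} · (x̄ - mu_0) = (0.3321, 0.3092),
  (x̄ - mu_0)^T · [...] = (3.25)·(0.3321) + (2.75)·(0.3092) = 1.9294.

Step 5 — scale by n: T² = 4 · 1.9294 = 7.7176.

T² ≈ 7.7176


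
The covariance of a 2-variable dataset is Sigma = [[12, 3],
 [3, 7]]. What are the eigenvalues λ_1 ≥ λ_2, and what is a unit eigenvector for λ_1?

Step 1 — characteristic polynomial of 2×2 Sigma:
  det(Sigma - λI) = λ² - trace · λ + det = 0.
  trace = 12 + 7 = 19, det = 12·7 - (3)² = 75.
Step 2 — discriminant:
  Δ = trace² - 4·det = 361 - 300 = 61.
Step 3 — eigenvalues:
  λ = (trace ± √Δ)/2 = (19 ± 7.8102)/2,
  λ_1 = 13.4051,  λ_2 = 5.5949.

Step 4 — unit eigenvector for λ_1: solve (Sigma - λ_1 I)v = 0. First row:
  (12 - 13.4051)·v_x + (3)·v_y = 0, i.e. (-1.4051)·v_x + (3)·v_y = 0,
  so v ∝ (b, λ_1 - a) = (3, 1.4051) = u.
  ||u|| = √((3)² + (1.4051)²) = √(10.9744) ≈ 3.3128,
  v_1 = u/||u|| ≈ (0.9056, 0.4242) (||v_1|| = 1).

λ_1 = 13.4051,  λ_2 = 5.5949;  v_1 ≈ (0.9056, 0.4242)


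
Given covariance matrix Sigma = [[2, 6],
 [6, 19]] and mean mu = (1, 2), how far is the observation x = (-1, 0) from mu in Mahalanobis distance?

Step 1 — centre the observation: (x - mu) = (-2, -2).

Step 2 — invert Sigma. det(Sigma) = 2·19 - (6)² = 2.
  Sigma^{-1} = (1/det) · [[d, -b], [-b, a]] = [[9.5, -3],
 [-3, 1]].

Step 3 — form the quadratic (x - mu)^T · Sigma^{-1} · (x - mu):
  Sigma^{-1} · (x - mu) = (-13, 4).
  (x - mu)^T · [Sigma^{-1} · (x - mu)] = (-2)·(-13) + (-2)·(4) = 18.

Step 4 — take square root: d = √(18) ≈ 4.2426.

d(x, mu) = √(18) ≈ 4.2426


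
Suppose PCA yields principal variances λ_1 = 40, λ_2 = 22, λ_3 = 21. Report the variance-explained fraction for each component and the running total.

Step 1 — total variance = trace(Sigma) = Σ λ_i = 40 + 22 + 21 = 83.

Step 2 — fraction explained by component i = λ_i / Σ λ:
  PC1: 40/83 = 0.4819
  PC2: 22/83 = 0.2651
  PC3: 21/83 = 0.253

Step 3 — cumulative fraction after k components = (λ_1 + ... + λ_k) / Σ λ:
  k = 1: 40/83 = 0.4819
  k = 2: (40 + 22)/83 = 62/83 = 0.747
  k = 3: (40 + 22 + 21)/83 = 83/83 = 1

Summary (fraction, with percent):

explained: PC1 0.4819 (48.19%), PC2 0.2651 (26.51%), PC3 0.253 (25.3%);  cumulative: 0.4819, 0.747, 1


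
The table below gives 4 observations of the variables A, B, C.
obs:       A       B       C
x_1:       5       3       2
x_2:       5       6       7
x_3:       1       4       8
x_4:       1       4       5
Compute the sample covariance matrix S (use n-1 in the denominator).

Step 1 — column means:
  mean(A) = (5 + 5 + 1 + 1) / 4 = 12/4 = 3
  mean(B) = (3 + 6 + 4 + 4) / 4 = 17/4 = 4.25
  mean(C) = (2 + 7 + 8 + 5) / 4 = 22/4 = 5.5

Step 2 — sample covariance S[i,j] = (1/(n-1)) · Σ_k (x_{k,i} - mean_i) · (x_{k,j} - mean_j), with n-1 = 3.
  S[A,A] = ((2)·(2) + (2)·(2) + (-2)·(-2) + (-2)·(-2)) / 3 = 16/3 = 5.3333
  S[A,B] = ((2)·(-1.25) + (2)·(1.75) + (-2)·(-0.25) + (-2)·(-0.25)) / 3 = 2/3 = 0.6667
  S[A,C] = ((2)·(-3.5) + (2)·(1.5) + (-2)·(2.5) + (-2)·(-0.5)) / 3 = -8/3 = -2.6667
  S[B,B] = ((-1.25)·(-1.25) + (1.75)·(1.75) + (-0.25)·(-0.25) + (-0.25)·(-0.25)) / 3 = 4.75/3 = 1.5833
  S[B,C] = ((-1.25)·(-3.5) + (1.75)·(1.5) + (-0.25)·(2.5) + (-0.25)·(-0.5)) / 3 = 6.5/3 = 2.1667
  S[C,C] = ((-3.5)·(-3.5) + (1.5)·(1.5) + (2.5)·(2.5) + (-0.5)·(-0.5)) / 3 = 21/3 = 7

S is symmetric (S[j,i] = S[i,j]). Assembling:

S = [[5.3333, 0.6667, -2.6667],
 [0.6667, 1.5833, 2.1667],
 [-2.6667, 2.1667, 7]]


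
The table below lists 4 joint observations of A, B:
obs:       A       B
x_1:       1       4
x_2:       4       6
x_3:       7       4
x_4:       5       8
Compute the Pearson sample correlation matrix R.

Step 1 — column means:
  mean(A) = (1 + 4 + 7 + 5) / 4 = 17/4 = 4.25
  mean(B) = (4 + 6 + 4 + 8) / 4 = 22/4 = 5.5

Step 2 — sample variances and covariances s[i,j] = (1/(n-1)) · Σ_k (x_{k,i} - mean_i) · (x_{k,j} - mean_j), with n-1 = 3:
  s[A,A] = ((-3.25)·(-3.25) + (-0.25)·(-0.25) + (2.75)·(2.75) + (0.75)·(0.75)) / 3 = 18.75/3 = 6.25
  s[A,B] = ((-3.25)·(-1.5) + (-0.25)·(0.5) + (2.75)·(-1.5) + (0.75)·(2.5)) / 3 = 2.5/3 = 0.8333
  s[B,B] = ((-1.5)·(-1.5) + (0.5)·(0.5) + (-1.5)·(-1.5) + (2.5)·(2.5)) / 3 = 11/3 = 3.6667
  Sample standard deviations s_i = √(s[i,i]):
  s(A) = √(6.25) = 2.5
  s(B) = √(3.6667) = 1.9149

Step 3 — r_{ij} = s_{ij} / (s_i · s_j):
  r[A,A] = 1 (diagonal).
  r[A,B] = 0.8333 / (2.5 · 1.9149) = 0.8333 / 4.7871 = 0.1741
  r[B,B] = 1 (diagonal).

R is symmetric with unit diagonal. Assembling:

R = [[1, 0.1741],
 [0.1741, 1]]


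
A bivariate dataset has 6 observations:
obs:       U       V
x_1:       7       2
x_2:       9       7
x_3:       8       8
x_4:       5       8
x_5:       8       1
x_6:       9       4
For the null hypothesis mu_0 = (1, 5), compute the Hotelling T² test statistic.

Step 1 — sample mean vector:
  mean(U) = (7 + 9 + 8 + 5 + 8 + 9) / 6 = 46/6 = 7.6667
  mean(V) = (2 + 7 + 8 + 8 + 1 + 4) / 6 = 30/6 = 5
  x̄ = (7.6667, 5),  deviation x̄ - mu_0 = (7.6667, 5) - (1, 5) = (6.6667, 0).

Step 2 — sample covariance matrix, S[i,j] = (1/(n-1)) · Σ_k (x_{k,i} - mean_i) · (x_{k,j} - mean_j), divisor n-1 = 5:
  S[U,U] = ((-0.6667)·(-0.6667) + (1.3333)·(1.3333) + (0.3333)·(0.3333) + (-2.6667)·(-2.6667) + (0.3333)·(0.3333) + (1.3333)·(1.3333)) / 5 = 11.3333/5 = 2.2667
  S[U,V] = ((-0.6667)·(-3) + (1.3333)·(2) + (0.3333)·(3) + (-2.6667)·(3) + (0.3333)·(-4) + (1.3333)·(-1)) / 5 = -5/5 = -1
  S[V,V] = ((-3)·(-3) + (2)·(2) + (3)·(3) + (3)·(3) + (-4)·(-4) + (-1)·(-1)) / 5 = 48/5 = 9.6
  S = [[2.2667, -1],
 [-1, 9.6]].

Step 3 — invert S. det(S) = 2.2667·9.6 - (-1)² = 20.76.
  S^{-1} = (1/det) · [[d, -b], [-b, a]] = [[0.4624, 0.0482],
 [0.0482, 0.1092]].

Step 4 — quadratic form (x̄ - mu_0)^T · S^{-1} · (x̄ - mu_0):
  S^{-1} · (x̄ - mu_0) = (3.0829, 0.3211),
  (x̄ - mu_0)^T · [...] = (6.6667)·(3.0829) + (0)·(0.3211) = 20.5523.

Step 5 — scale by n: T² = 6 · 20.5523 = 123.3141.

T² ≈ 123.3141


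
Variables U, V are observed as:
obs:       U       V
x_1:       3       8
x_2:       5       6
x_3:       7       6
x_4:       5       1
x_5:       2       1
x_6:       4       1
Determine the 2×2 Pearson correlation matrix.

Step 1 — column means:
  mean(U) = (3 + 5 + 7 + 5 + 2 + 4) / 6 = 26/6 = 4.3333
  mean(V) = (8 + 6 + 6 + 1 + 1 + 1) / 6 = 23/6 = 3.8333

Step 2 — sample variances and covariances s[i,j] = (1/(n-1)) · Σ_k (x_{k,i} - mean_i) · (x_{k,j} - mean_j), with n-1 = 5:
  s[U,U] = ((-1.3333)·(-1.3333) + (0.6667)·(0.6667) + (2.6667)·(2.6667) + (0.6667)·(0.6667) + (-2.3333)·(-2.3333) + (-0.3333)·(-0.3333)) / 5 = 15.3333/5 = 3.0667
  s[U,V] = ((-1.3333)·(4.1667) + (0.6667)·(2.1667) + (2.6667)·(2.1667) + (0.6667)·(-2.8333) + (-2.3333)·(-2.8333) + (-0.3333)·(-2.8333)) / 5 = 7.3333/5 = 1.4667
  s[V,V] = ((4.1667)·(4.1667) + (2.1667)·(2.1667) + (2.1667)·(2.1667) + (-2.8333)·(-2.8333) + (-2.8333)·(-2.8333) + (-2.8333)·(-2.8333)) / 5 = 50.8333/5 = 10.1667
  Sample standard deviations s_i = √(s[i,i]):
  s(U) = √(3.0667) = 1.7512
  s(V) = √(10.1667) = 3.1885

Step 3 — r_{ij} = s_{ij} / (s_i · s_j):
  r[U,U] = 1 (diagonal).
  r[U,V] = 1.4667 / (1.7512 · 3.1885) = 1.4667 / 5.5837 = 0.2627
  r[V,V] = 1 (diagonal).

R is symmetric with unit diagonal. Assembling:

R = [[1, 0.2627],
 [0.2627, 1]]


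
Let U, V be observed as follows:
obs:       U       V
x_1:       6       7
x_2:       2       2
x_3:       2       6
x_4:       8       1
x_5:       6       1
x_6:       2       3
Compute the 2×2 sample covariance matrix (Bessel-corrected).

Step 1 — column means:
  mean(U) = (6 + 2 + 2 + 8 + 6 + 2) / 6 = 26/6 = 4.3333
  mean(V) = (7 + 2 + 6 + 1 + 1 + 3) / 6 = 20/6 = 3.3333

Step 2 — sample covariance S[i,j] = (1/(n-1)) · Σ_k (x_{k,i} - mean_i) · (x_{k,j} - mean_j), with n-1 = 5.
  S[U,U] = ((1.6667)·(1.6667) + (-2.3333)·(-2.3333) + (-2.3333)·(-2.3333) + (3.6667)·(3.6667) + (1.6667)·(1.6667) + (-2.3333)·(-2.3333)) / 5 = 35.3333/5 = 7.0667
  S[U,V] = ((1.6667)·(3.6667) + (-2.3333)·(-1.3333) + (-2.3333)·(2.6667) + (3.6667)·(-2.3333) + (1.6667)·(-2.3333) + (-2.3333)·(-0.3333)) / 5 = -8.6667/5 = -1.7333
  S[V,V] = ((3.6667)·(3.6667) + (-1.3333)·(-1.3333) + (2.6667)·(2.6667) + (-2.3333)·(-2.3333) + (-2.3333)·(-2.3333) + (-0.3333)·(-0.3333)) / 5 = 33.3333/5 = 6.6667

S is symmetric (S[j,i] = S[i,j]). Assembling:

S = [[7.0667, -1.7333],
 [-1.7333, 6.6667]]


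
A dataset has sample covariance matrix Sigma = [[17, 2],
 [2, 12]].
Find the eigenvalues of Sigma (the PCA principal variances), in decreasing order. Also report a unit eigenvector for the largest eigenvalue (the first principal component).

Step 1 — characteristic polynomial of 2×2 Sigma:
  det(Sigma - λI) = λ² - trace · λ + det = 0.
  trace = 17 + 12 = 29, det = 17·12 - (2)² = 200.
Step 2 — discriminant:
  Δ = trace² - 4·det = 841 - 800 = 41.
Step 3 — eigenvalues:
  λ = (trace ± √Δ)/2 = (29 ± 6.4031)/2,
  λ_1 = 17.7016,  λ_2 = 11.2984.

Step 4 — unit eigenvector for λ_1: solve (Sigma - λ_1 I)v = 0. First row:
  (17 - 17.7016)·v_x + (2)·v_y = 0, i.e. (-0.7016)·v_x + (2)·v_y = 0,
  so v ∝ (b, λ_1 - a) = (2, 0.7016) = u.
  ||u|| = √((2)² + (0.7016)²) = √(4.4922) ≈ 2.1195,
  v_1 = u/||u|| ≈ (0.9436, 0.331) (||v_1|| = 1).

λ_1 = 17.7016,  λ_2 = 11.2984;  v_1 ≈ (0.9436, 0.331)


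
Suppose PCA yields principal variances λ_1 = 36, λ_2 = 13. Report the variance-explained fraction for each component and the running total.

Step 1 — total variance = trace(Sigma) = Σ λ_i = 36 + 13 = 49.

Step 2 — fraction explained by component i = λ_i / Σ λ:
  PC1: 36/49 = 0.7347
  PC2: 13/49 = 0.2653

Step 3 — cumulative fraction after k components = (λ_1 + ... + λ_k) / Σ λ:
  k = 1: 36/49 = 0.7347
  k = 2: (36 + 13)/49 = 49/49 = 1

Summary (fraction, with percent):

explained: PC1 0.7347 (73.47%), PC2 0.2653 (26.53%);  cumulative: 0.7347, 1


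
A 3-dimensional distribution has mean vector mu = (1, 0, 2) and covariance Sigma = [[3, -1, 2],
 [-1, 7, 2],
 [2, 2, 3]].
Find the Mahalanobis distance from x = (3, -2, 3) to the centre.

Step 1 — centre the observation: (x - mu) = (2, -2, 1).

Step 2 — invert Sigma (cofactor / det for 3×3, or solve directly):
  Sigma^{-1} = [[1.4167, 0.5833, -1.3333],
 [0.5833, 0.4167, -0.6667],
 [-1.3333, -0.6667, 1.6667]].

Step 3 — form the quadratic (x - mu)^T · Sigma^{-1} · (x - mu):
  Sigma^{-1} · (x - mu) = (0.3333, -0.3333, 0.3333).
  (x - mu)^T · [Sigma^{-1} · (x - mu)] = (2)·(0.3333) + (-2)·(-0.3333) + (1)·(0.3333) = 1.6667.

Step 4 — take square root: d = √(1.6667) ≈ 1.291.

d(x, mu) = √(1.6667) ≈ 1.291


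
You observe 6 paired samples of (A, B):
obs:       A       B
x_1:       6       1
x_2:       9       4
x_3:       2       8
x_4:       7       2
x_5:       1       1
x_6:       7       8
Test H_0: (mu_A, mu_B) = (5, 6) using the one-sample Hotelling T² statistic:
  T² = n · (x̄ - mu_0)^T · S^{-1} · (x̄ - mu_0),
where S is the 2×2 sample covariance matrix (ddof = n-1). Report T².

Step 1 — sample mean vector:
  mean(A) = (6 + 9 + 2 + 7 + 1 + 7) / 6 = 32/6 = 5.3333
  mean(B) = (1 + 4 + 8 + 2 + 1 + 8) / 6 = 24/6 = 4
  x̄ = (5.3333, 4),  deviation x̄ - mu_0 = (5.3333, 4) - (5, 6) = (0.3333, -2).

Step 2 — sample covariance matrix, S[i,j] = (1/(n-1)) · Σ_k (x_{k,i} - mean_i) · (x_{k,j} - mean_j), divisor n-1 = 5:
  S[A,A] = ((0.6667)·(0.6667) + (3.6667)·(3.6667) + (-3.3333)·(-3.3333) + (1.6667)·(1.6667) + (-4.3333)·(-4.3333) + (1.6667)·(1.6667)) / 5 = 49.3333/5 = 9.8667
  S[A,B] = ((0.6667)·(-3) + (3.6667)·(0) + (-3.3333)·(4) + (1.6667)·(-2) + (-4.3333)·(-3) + (1.6667)·(4)) / 5 = 1/5 = 0.2
  S[B,B] = ((-3)·(-3) + (0)·(0) + (4)·(4) + (-2)·(-2) + (-3)·(-3) + (4)·(4)) / 5 = 54/5 = 10.8
  S = [[9.8667, 0.2],
 [0.2, 10.8]].

Step 3 — invert S. det(S) = 9.8667·10.8 - (0.2)² = 106.52.
  S^{-1} = (1/det) · [[d, -b], [-b, a]] = [[0.1014, -0.0019],
 [-0.0019, 0.0926]].

Step 4 — quadratic form (x̄ - mu_0)^T · S^{-1} · (x̄ - mu_0):
  S^{-1} · (x̄ - mu_0) = (0.0376, -0.1859),
  (x̄ - mu_0)^T · [...] = (0.3333)·(0.0376) + (-2)·(-0.1859) = 0.3843.

Step 5 — scale by n: T² = 6 · 0.3843 = 2.3057.

T² ≈ 2.3057


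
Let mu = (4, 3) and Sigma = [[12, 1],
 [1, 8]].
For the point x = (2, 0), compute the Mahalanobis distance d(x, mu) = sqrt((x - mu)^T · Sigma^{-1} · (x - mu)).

Step 1 — centre the observation: (x - mu) = (-2, -3).

Step 2 — invert Sigma. det(Sigma) = 12·8 - (1)² = 95.
  Sigma^{-1} = (1/det) · [[d, -b], [-b, a]] = [[0.0842, -0.0105],
 [-0.0105, 0.1263]].

Step 3 — form the quadratic (x - mu)^T · Sigma^{-1} · (x - mu):
  Sigma^{-1} · (x - mu) = (-0.1368, -0.3579).
  (x - mu)^T · [Sigma^{-1} · (x - mu)] = (-2)·(-0.1368) + (-3)·(-0.3579) = 1.3474.

Step 4 — take square root: d = √(1.3474) ≈ 1.1608.

d(x, mu) = √(1.3474) ≈ 1.1608


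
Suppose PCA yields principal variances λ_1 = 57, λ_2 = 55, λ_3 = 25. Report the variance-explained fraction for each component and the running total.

Step 1 — total variance = trace(Sigma) = Σ λ_i = 57 + 55 + 25 = 137.

Step 2 — fraction explained by component i = λ_i / Σ λ:
  PC1: 57/137 = 0.4161
  PC2: 55/137 = 0.4015
  PC3: 25/137 = 0.1825

Step 3 — cumulative fraction after k components = (λ_1 + ... + λ_k) / Σ λ:
  k = 1: 57/137 = 0.4161
  k = 2: (57 + 55)/137 = 112/137 = 0.8175
  k = 3: (57 + 55 + 25)/137 = 137/137 = 1

Summary (fraction, with percent):

explained: PC1 0.4161 (41.61%), PC2 0.4015 (40.15%), PC3 0.1825 (18.25%);  cumulative: 0.4161, 0.8175, 1


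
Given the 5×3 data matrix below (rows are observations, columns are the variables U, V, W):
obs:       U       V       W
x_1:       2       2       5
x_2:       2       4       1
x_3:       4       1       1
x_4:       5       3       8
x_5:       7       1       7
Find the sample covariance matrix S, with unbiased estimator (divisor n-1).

Step 1 — column means:
  mean(U) = (2 + 2 + 4 + 5 + 7) / 5 = 20/5 = 4
  mean(V) = (2 + 4 + 1 + 3 + 1) / 5 = 11/5 = 2.2
  mean(W) = (5 + 1 + 1 + 8 + 7) / 5 = 22/5 = 4.4

Step 2 — sample covariance S[i,j] = (1/(n-1)) · Σ_k (x_{k,i} - mean_i) · (x_{k,j} - mean_j), with n-1 = 4.
  S[U,U] = ((-2)·(-2) + (-2)·(-2) + (0)·(0) + (1)·(1) + (3)·(3)) / 4 = 18/4 = 4.5
  S[U,V] = ((-2)·(-0.2) + (-2)·(1.8) + (0)·(-1.2) + (1)·(0.8) + (3)·(-1.2)) / 4 = -6/4 = -1.5
  S[U,W] = ((-2)·(0.6) + (-2)·(-3.4) + (0)·(-3.4) + (1)·(3.6) + (3)·(2.6)) / 4 = 17/4 = 4.25
  S[V,V] = ((-0.2)·(-0.2) + (1.8)·(1.8) + (-1.2)·(-1.2) + (0.8)·(0.8) + (-1.2)·(-1.2)) / 4 = 6.8/4 = 1.7
  S[V,W] = ((-0.2)·(0.6) + (1.8)·(-3.4) + (-1.2)·(-3.4) + (0.8)·(3.6) + (-1.2)·(2.6)) / 4 = -2.4/4 = -0.6
  S[W,W] = ((0.6)·(0.6) + (-3.4)·(-3.4) + (-3.4)·(-3.4) + (3.6)·(3.6) + (2.6)·(2.6)) / 4 = 43.2/4 = 10.8

S is symmetric (S[j,i] = S[i,j]). Assembling:

S = [[4.5, -1.5, 4.25],
 [-1.5, 1.7, -0.6],
 [4.25, -0.6, 10.8]]


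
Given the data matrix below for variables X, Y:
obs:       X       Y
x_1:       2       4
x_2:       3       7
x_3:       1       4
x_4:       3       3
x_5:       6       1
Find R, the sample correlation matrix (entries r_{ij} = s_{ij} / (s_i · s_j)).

Step 1 — column means:
  mean(X) = (2 + 3 + 1 + 3 + 6) / 5 = 15/5 = 3
  mean(Y) = (4 + 7 + 4 + 3 + 1) / 5 = 19/5 = 3.8

Step 2 — sample variances and covariances s[i,j] = (1/(n-1)) · Σ_k (x_{k,i} - mean_i) · (x_{k,j} - mean_j), with n-1 = 4:
  s[X,X] = ((-1)·(-1) + (0)·(0) + (-2)·(-2) + (0)·(0) + (3)·(3)) / 4 = 14/4 = 3.5
  s[X,Y] = ((-1)·(0.2) + (0)·(3.2) + (-2)·(0.2) + (0)·(-0.8) + (3)·(-2.8)) / 4 = -9/4 = -2.25
  s[Y,Y] = ((0.2)·(0.2) + (3.2)·(3.2) + (0.2)·(0.2) + (-0.8)·(-0.8) + (-2.8)·(-2.8)) / 4 = 18.8/4 = 4.7
  Sample standard deviations s_i = √(s[i,i]):
  s(X) = √(3.5) = 1.8708
  s(Y) = √(4.7) = 2.1679

Step 3 — r_{ij} = s_{ij} / (s_i · s_j):
  r[X,X] = 1 (diagonal).
  r[X,Y] = -2.25 / (1.8708 · 2.1679) = -2.25 / 4.0559 = -0.5548
  r[Y,Y] = 1 (diagonal).

R is symmetric with unit diagonal. Assembling:

R = [[1, -0.5548],
 [-0.5548, 1]]


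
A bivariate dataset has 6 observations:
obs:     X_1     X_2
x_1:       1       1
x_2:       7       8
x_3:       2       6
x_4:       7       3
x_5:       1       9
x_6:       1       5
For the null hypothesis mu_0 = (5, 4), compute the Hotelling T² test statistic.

Step 1 — sample mean vector:
  mean(X_1) = (1 + 7 + 2 + 7 + 1 + 1) / 6 = 19/6 = 3.1667
  mean(X_2) = (1 + 8 + 6 + 3 + 9 + 5) / 6 = 32/6 = 5.3333
  x̄ = (3.1667, 5.3333),  deviation x̄ - mu_0 = (3.1667, 5.3333) - (5, 4) = (-1.8333, 1.3333).

Step 2 — sample covariance matrix, S[i,j] = (1/(n-1)) · Σ_k (x_{k,i} - mean_i) · (x_{k,j} - mean_j), divisor n-1 = 5:
  S[X_1,X_1] = ((-2.1667)·(-2.1667) + (3.8333)·(3.8333) + (-1.1667)·(-1.1667) + (3.8333)·(3.8333) + (-2.1667)·(-2.1667) + (-2.1667)·(-2.1667)) / 5 = 44.8333/5 = 8.9667
  S[X_1,X_2] = ((-2.1667)·(-4.3333) + (3.8333)·(2.6667) + (-1.1667)·(0.6667) + (3.8333)·(-2.3333) + (-2.1667)·(3.6667) + (-2.1667)·(-0.3333)) / 5 = 2.6667/5 = 0.5333
  S[X_2,X_2] = ((-4.3333)·(-4.3333) + (2.6667)·(2.6667) + (0.6667)·(0.6667) + (-2.3333)·(-2.3333) + (3.6667)·(3.6667) + (-0.3333)·(-0.3333)) / 5 = 45.3333/5 = 9.0667
  S = [[8.9667, 0.5333],
 [0.5333, 9.0667]].

Step 3 — invert S. det(S) = 8.9667·9.0667 - (0.5333)² = 81.0133.
  S^{-1} = (1/det) · [[d, -b], [-b, a]] = [[0.1119, -0.0066],
 [-0.0066, 0.1107]].

Step 4 — quadratic form (x̄ - mu_0)^T · S^{-1} · (x̄ - mu_0):
  S^{-1} · (x̄ - mu_0) = (-0.214, 0.1596),
  (x̄ - mu_0)^T · [...] = (-1.8333)·(-0.214) + (1.3333)·(0.1596) = 0.6051.

Step 5 — scale by n: T² = 6 · 0.6051 = 3.6307.

T² ≈ 3.6307


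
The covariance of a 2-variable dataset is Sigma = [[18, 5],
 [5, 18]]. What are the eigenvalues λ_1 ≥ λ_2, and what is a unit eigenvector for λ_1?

Step 1 — characteristic polynomial of 2×2 Sigma:
  det(Sigma - λI) = λ² - trace · λ + det = 0.
  trace = 18 + 18 = 36, det = 18·18 - (5)² = 299.
Step 2 — discriminant:
  Δ = trace² - 4·det = 1296 - 1196 = 100.
Step 3 — eigenvalues:
  λ = (trace ± √Δ)/2 = (36 ± 10)/2,
  λ_1 = 23,  λ_2 = 13.

Step 4 — unit eigenvector for λ_1: solve (Sigma - λ_1 I)v = 0. First row:
  (18 - 23)·v_x + (5)·v_y = 0, i.e. (-5)·v_x + (5)·v_y = 0,
  so v ∝ (b, λ_1 - a) = (5, 5) = u.
  ||u|| = √((5)² + (5)²) = √(50) ≈ 7.0711,
  v_1 = u/||u|| ≈ (0.7071, 0.7071) (||v_1|| = 1).

λ_1 = 23,  λ_2 = 13;  v_1 ≈ (0.7071, 0.7071)


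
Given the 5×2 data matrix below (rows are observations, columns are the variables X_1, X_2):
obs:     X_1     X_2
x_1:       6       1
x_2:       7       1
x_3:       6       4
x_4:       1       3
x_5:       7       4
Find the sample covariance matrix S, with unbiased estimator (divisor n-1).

Step 1 — column means:
  mean(X_1) = (6 + 7 + 6 + 1 + 7) / 5 = 27/5 = 5.4
  mean(X_2) = (1 + 1 + 4 + 3 + 4) / 5 = 13/5 = 2.6

Step 2 — sample covariance S[i,j] = (1/(n-1)) · Σ_k (x_{k,i} - mean_i) · (x_{k,j} - mean_j), with n-1 = 4.
  S[X_1,X_1] = ((0.6)·(0.6) + (1.6)·(1.6) + (0.6)·(0.6) + (-4.4)·(-4.4) + (1.6)·(1.6)) / 4 = 25.2/4 = 6.3
  S[X_1,X_2] = ((0.6)·(-1.6) + (1.6)·(-1.6) + (0.6)·(1.4) + (-4.4)·(0.4) + (1.6)·(1.4)) / 4 = -2.2/4 = -0.55
  S[X_2,X_2] = ((-1.6)·(-1.6) + (-1.6)·(-1.6) + (1.4)·(1.4) + (0.4)·(0.4) + (1.4)·(1.4)) / 4 = 9.2/4 = 2.3

S is symmetric (S[j,i] = S[i,j]). Assembling:

S = [[6.3, -0.55],
 [-0.55, 2.3]]


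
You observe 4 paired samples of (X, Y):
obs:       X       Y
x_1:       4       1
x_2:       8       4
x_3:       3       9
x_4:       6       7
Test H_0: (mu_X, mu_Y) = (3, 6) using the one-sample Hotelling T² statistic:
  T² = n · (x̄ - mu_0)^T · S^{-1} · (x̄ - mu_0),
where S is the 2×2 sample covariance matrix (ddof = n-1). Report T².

Step 1 — sample mean vector:
  mean(X) = (4 + 8 + 3 + 6) / 4 = 21/4 = 5.25
  mean(Y) = (1 + 4 + 9 + 7) / 4 = 21/4 = 5.25
  x̄ = (5.25, 5.25),  deviation x̄ - mu_0 = (5.25, 5.25) - (3, 6) = (2.25, -0.75).

Step 2 — sample covariance matrix, S[i,j] = (1/(n-1)) · Σ_k (x_{k,i} - mean_i) · (x_{k,j} - mean_j), divisor n-1 = 3:
  S[X,X] = ((-1.25)·(-1.25) + (2.75)·(2.75) + (-2.25)·(-2.25) + (0.75)·(0.75)) / 3 = 14.75/3 = 4.9167
  S[X,Y] = ((-1.25)·(-4.25) + (2.75)·(-1.25) + (-2.25)·(3.75) + (0.75)·(1.75)) / 3 = -5.25/3 = -1.75
  S[Y,Y] = ((-4.25)·(-4.25) + (-1.25)·(-1.25) + (3.75)·(3.75) + (1.75)·(1.75)) / 3 = 36.75/3 = 12.25
  S = [[4.9167, -1.75],
 [-1.75, 12.25]].

Step 3 — invert S. det(S) = 4.9167·12.25 - (-1.75)² = 57.1667.
  S^{-1} = (1/det) · [[d, -b], [-b, a]] = [[0.2143, 0.0306],
 [0.0306, 0.086]].

Step 4 — quadratic form (x̄ - mu_0)^T · S^{-1} · (x̄ - mu_0):
  S^{-1} · (x̄ - mu_0) = (0.4592, 0.0044),
  (x̄ - mu_0)^T · [...] = (2.25)·(0.4592) + (-0.75)·(0.0044) = 1.0299.

Step 5 — scale by n: T² = 4 · 1.0299 = 4.1195.

T² ≈ 4.1195


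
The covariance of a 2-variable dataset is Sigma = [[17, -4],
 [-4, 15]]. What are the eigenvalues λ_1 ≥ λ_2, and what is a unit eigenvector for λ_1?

Step 1 — characteristic polynomial of 2×2 Sigma:
  det(Sigma - λI) = λ² - trace · λ + det = 0.
  trace = 17 + 15 = 32, det = 17·15 - (-4)² = 239.
Step 2 — discriminant:
  Δ = trace² - 4·det = 1024 - 956 = 68.
Step 3 — eigenvalues:
  λ = (trace ± √Δ)/2 = (32 ± 8.2462)/2,
  λ_1 = 20.1231,  λ_2 = 11.8769.

Step 4 — unit eigenvector for λ_1: solve (Sigma - λ_1 I)v = 0. First row:
  (17 - 20.1231)·v_x + (-4)·v_y = 0, i.e. (-3.1231)·v_x + (-4)·v_y = 0,
  so v ∝ (b, λ_1 - a) = (-4, 3.1231); multiply by -1 so the first entry is positive: u = (4, -3.1231).
  ||u|| = √((4)² + (-3.1231)²) = √(25.7538) ≈ 5.0748,
  v_1 = u/||u|| ≈ (0.7882, -0.6154) (||v_1|| = 1).

λ_1 = 20.1231,  λ_2 = 11.8769;  v_1 ≈ (0.7882, -0.6154)


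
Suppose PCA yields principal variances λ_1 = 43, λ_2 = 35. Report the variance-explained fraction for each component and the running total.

Step 1 — total variance = trace(Sigma) = Σ λ_i = 43 + 35 = 78.

Step 2 — fraction explained by component i = λ_i / Σ λ:
  PC1: 43/78 = 0.5513
  PC2: 35/78 = 0.4487

Step 3 — cumulative fraction after k components = (λ_1 + ... + λ_k) / Σ λ:
  k = 1: 43/78 = 0.5513
  k = 2: (43 + 35)/78 = 78/78 = 1

Summary (fraction, with percent):

explained: PC1 0.5513 (55.13%), PC2 0.4487 (44.87%);  cumulative: 0.5513, 1


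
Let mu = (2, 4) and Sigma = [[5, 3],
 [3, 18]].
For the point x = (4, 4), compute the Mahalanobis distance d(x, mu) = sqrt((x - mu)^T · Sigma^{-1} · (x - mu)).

Step 1 — centre the observation: (x - mu) = (2, 0).

Step 2 — invert Sigma. det(Sigma) = 5·18 - (3)² = 81.
  Sigma^{-1} = (1/det) · [[d, -b], [-b, a]] = [[0.2222, -0.037],
 [-0.037, 0.0617]].

Step 3 — form the quadratic (x - mu)^T · Sigma^{-1} · (x - mu):
  Sigma^{-1} · (x - mu) = (0.4444, -0.0741).
  (x - mu)^T · [Sigma^{-1} · (x - mu)] = (2)·(0.4444) + (0)·(-0.0741) = 0.8889.

Step 4 — take square root: d = √(0.8889) ≈ 0.9428.

d(x, mu) = √(0.8889) ≈ 0.9428


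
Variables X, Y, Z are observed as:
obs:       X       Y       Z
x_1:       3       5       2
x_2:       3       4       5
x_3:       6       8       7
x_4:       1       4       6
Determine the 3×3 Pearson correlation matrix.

Step 1 — column means:
  mean(X) = (3 + 3 + 6 + 1) / 4 = 13/4 = 3.25
  mean(Y) = (5 + 4 + 8 + 4) / 4 = 21/4 = 5.25
  mean(Z) = (2 + 5 + 7 + 6) / 4 = 20/4 = 5

Step 2 — sample variances and covariances s[i,j] = (1/(n-1)) · Σ_k (x_{k,i} - mean_i) · (x_{k,j} - mean_j), with n-1 = 3:
  s[X,X] = ((-0.25)·(-0.25) + (-0.25)·(-0.25) + (2.75)·(2.75) + (-2.25)·(-2.25)) / 3 = 12.75/3 = 4.25
  s[X,Y] = ((-0.25)·(-0.25) + (-0.25)·(-1.25) + (2.75)·(2.75) + (-2.25)·(-1.25)) / 3 = 10.75/3 = 3.5833
  s[X,Z] = ((-0.25)·(-3) + (-0.25)·(0) + (2.75)·(2) + (-2.25)·(1)) / 3 = 4/3 = 1.3333
  s[Y,Y] = ((-0.25)·(-0.25) + (-1.25)·(-1.25) + (2.75)·(2.75) + (-1.25)·(-1.25)) / 3 = 10.75/3 = 3.5833
  s[Y,Z] = ((-0.25)·(-3) + (-1.25)·(0) + (2.75)·(2) + (-1.25)·(1)) / 3 = 5/3 = 1.6667
  s[Z,Z] = ((-3)·(-3) + (0)·(0) + (2)·(2) + (1)·(1)) / 3 = 14/3 = 4.6667
  Sample standard deviations s_i = √(s[i,i]):
  s(X) = √(4.25) = 2.0616
  s(Y) = √(3.5833) = 1.893
  s(Z) = √(4.6667) = 2.1602

Step 3 — r_{ij} = s_{ij} / (s_i · s_j):
  r[X,X] = 1 (diagonal).
  r[X,Y] = 3.5833 / (2.0616 · 1.893) = 3.5833 / 3.9025 = 0.9182
  r[X,Z] = 1.3333 / (2.0616 · 2.1602) = 1.3333 / 4.4535 = 0.2994
  r[Y,Y] = 1 (diagonal).
  r[Y,Z] = 1.6667 / (1.893 · 2.1602) = 1.6667 / 4.0893 = 0.4076
  r[Z,Z] = 1 (diagonal).

R is symmetric with unit diagonal. Assembling:

R = [[1, 0.9182, 0.2994],
 [0.9182, 1, 0.4076],
 [0.2994, 0.4076, 1]]


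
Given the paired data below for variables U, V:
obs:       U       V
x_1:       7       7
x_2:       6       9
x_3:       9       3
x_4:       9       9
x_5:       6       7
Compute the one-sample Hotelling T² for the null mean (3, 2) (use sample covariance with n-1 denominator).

Step 1 — sample mean vector:
  mean(U) = (7 + 6 + 9 + 9 + 6) / 5 = 37/5 = 7.4
  mean(V) = (7 + 9 + 3 + 9 + 7) / 5 = 35/5 = 7
  x̄ = (7.4, 7),  deviation x̄ - mu_0 = (7.4, 7) - (3, 2) = (4.4, 5).

Step 2 — sample covariance matrix, S[i,j] = (1/(n-1)) · Σ_k (x_{k,i} - mean_i) · (x_{k,j} - mean_j), divisor n-1 = 4:
  S[U,U] = ((-0.4)·(-0.4) + (-1.4)·(-1.4) + (1.6)·(1.6) + (1.6)·(1.6) + (-1.4)·(-1.4)) / 4 = 9.2/4 = 2.3
  S[U,V] = ((-0.4)·(0) + (-1.4)·(2) + (1.6)·(-4) + (1.6)·(2) + (-1.4)·(0)) / 4 = -6/4 = -1.5
  S[V,V] = ((0)·(0) + (2)·(2) + (-4)·(-4) + (2)·(2) + (0)·(0)) / 4 = 24/4 = 6
  S = [[2.3, -1.5],
 [-1.5, 6]].

Step 3 — invert S. det(S) = 2.3·6 - (-1.5)² = 11.55.
  S^{-1} = (1/det) · [[d, -b], [-b, a]] = [[0.5195, 0.1299],
 [0.1299, 0.1991]].

Step 4 — quadratic form (x̄ - mu_0)^T · S^{-1} · (x̄ - mu_0):
  S^{-1} · (x̄ - mu_0) = (2.9351, 1.5671),
  (x̄ - mu_0)^T · [...] = (4.4)·(2.9351) + (5)·(1.5671) = 20.7498.

Step 5 — scale by n: T² = 5 · 20.7498 = 103.7489.

T² ≈ 103.7489


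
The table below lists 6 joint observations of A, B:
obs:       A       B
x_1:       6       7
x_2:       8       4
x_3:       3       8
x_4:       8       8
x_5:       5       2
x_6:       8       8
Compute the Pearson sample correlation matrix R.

Step 1 — column means:
  mean(A) = (6 + 8 + 3 + 8 + 5 + 8) / 6 = 38/6 = 6.3333
  mean(B) = (7 + 4 + 8 + 8 + 2 + 8) / 6 = 37/6 = 6.1667

Step 2 — sample variances and covariances s[i,j] = (1/(n-1)) · Σ_k (x_{k,i} - mean_i) · (x_{k,j} - mean_j), with n-1 = 5:
  s[A,A] = ((-0.3333)·(-0.3333) + (1.6667)·(1.6667) + (-3.3333)·(-3.3333) + (1.6667)·(1.6667) + (-1.3333)·(-1.3333) + (1.6667)·(1.6667)) / 5 = 21.3333/5 = 4.2667
  s[A,B] = ((-0.3333)·(0.8333) + (1.6667)·(-2.1667) + (-3.3333)·(1.8333) + (1.6667)·(1.8333) + (-1.3333)·(-4.1667) + (1.6667)·(1.8333)) / 5 = 1.6667/5 = 0.3333
  s[B,B] = ((0.8333)·(0.8333) + (-2.1667)·(-2.1667) + (1.8333)·(1.8333) + (1.8333)·(1.8333) + (-4.1667)·(-4.1667) + (1.8333)·(1.8333)) / 5 = 32.8333/5 = 6.5667
  Sample standard deviations s_i = √(s[i,i]):
  s(A) = √(4.2667) = 2.0656
  s(B) = √(6.5667) = 2.5626

Step 3 — r_{ij} = s_{ij} / (s_i · s_j):
  r[A,A] = 1 (diagonal).
  r[A,B] = 0.3333 / (2.0656 · 2.5626) = 0.3333 / 5.2932 = 0.063
  r[B,B] = 1 (diagonal).

R is symmetric with unit diagonal. Assembling:

R = [[1, 0.063],
 [0.063, 1]]
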